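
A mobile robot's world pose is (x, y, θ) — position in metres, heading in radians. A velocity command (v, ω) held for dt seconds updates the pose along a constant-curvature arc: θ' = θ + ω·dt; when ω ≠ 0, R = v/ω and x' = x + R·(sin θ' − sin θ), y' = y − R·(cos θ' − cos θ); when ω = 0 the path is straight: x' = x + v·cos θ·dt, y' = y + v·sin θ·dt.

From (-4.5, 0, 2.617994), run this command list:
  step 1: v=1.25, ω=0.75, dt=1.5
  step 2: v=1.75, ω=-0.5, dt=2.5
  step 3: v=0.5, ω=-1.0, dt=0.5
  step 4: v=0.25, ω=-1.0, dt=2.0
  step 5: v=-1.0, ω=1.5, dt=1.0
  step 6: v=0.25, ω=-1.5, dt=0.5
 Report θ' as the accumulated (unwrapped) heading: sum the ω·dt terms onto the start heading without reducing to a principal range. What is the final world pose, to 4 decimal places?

step 1: θ'=3.7430 (R=1.6667) → pose (-6.2763, -0.0691, 3.7430)
step 2: θ'=2.4930 (R=-3.5000) → pose (-10.3709, 0.0275, 2.4930)
step 3: θ'=1.9930 (R=-0.5000) → pose (-10.5249, 0.2211, 1.9930)
step 4: θ'=-0.0070 (R=-0.2500) → pose (-10.2951, 0.5735, -0.0070)
step 5: θ'=1.4930 (R=-0.6667) → pose (-10.9645, -0.0413, 1.4930)
step 6: θ'=0.7430 (R=-0.1667) → pose (-10.9110, 0.0685, 0.7430)

(-10.9110, 0.0685, 0.7430)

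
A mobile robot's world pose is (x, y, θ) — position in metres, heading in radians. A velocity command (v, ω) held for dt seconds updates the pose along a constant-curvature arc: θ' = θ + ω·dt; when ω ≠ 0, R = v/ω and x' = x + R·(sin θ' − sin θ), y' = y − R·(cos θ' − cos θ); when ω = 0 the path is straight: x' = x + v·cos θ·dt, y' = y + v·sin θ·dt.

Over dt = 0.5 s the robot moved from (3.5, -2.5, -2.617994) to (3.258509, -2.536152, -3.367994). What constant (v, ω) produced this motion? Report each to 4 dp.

Δθ = -3.367994 − -2.617994 = -0.750000
ω = Δθ/dt = -0.750000/0.5 = -1.5000
R = Δx/(sin θ' − sin θ) = -0.3333
v = R·ω = -0.3333·-1.5000 = 0.5000

v = 0.5000, ω = -1.5000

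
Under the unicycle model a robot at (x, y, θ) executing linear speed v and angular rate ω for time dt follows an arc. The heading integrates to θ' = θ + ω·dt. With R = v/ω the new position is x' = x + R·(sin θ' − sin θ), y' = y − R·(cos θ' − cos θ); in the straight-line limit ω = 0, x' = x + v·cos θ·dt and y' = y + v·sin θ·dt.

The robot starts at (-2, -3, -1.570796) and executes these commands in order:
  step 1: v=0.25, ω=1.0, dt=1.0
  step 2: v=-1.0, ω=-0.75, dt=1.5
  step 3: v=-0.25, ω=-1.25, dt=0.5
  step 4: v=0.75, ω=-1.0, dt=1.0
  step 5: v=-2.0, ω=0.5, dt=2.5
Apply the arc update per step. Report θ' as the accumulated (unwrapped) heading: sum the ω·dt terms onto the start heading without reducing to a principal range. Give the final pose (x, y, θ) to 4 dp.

(1.1054, -0.0193, -2.0708)

step 1: θ'=-0.5708 (R=0.2500) → pose (-1.8851, -3.2104, -0.5708)
step 2: θ'=-1.6958 (R=1.3333) → pose (-2.4876, -1.9222, -1.6958)
step 3: θ'=-2.3208 (R=0.2000) → pose (-2.4355, -1.8108, -2.3208)
step 4: θ'=-3.3208 (R=-0.7500) → pose (-3.1180, -2.0375, -3.3208)
step 5: θ'=-2.0708 (R=-4.0000) → pose (1.1054, -0.0193, -2.0708)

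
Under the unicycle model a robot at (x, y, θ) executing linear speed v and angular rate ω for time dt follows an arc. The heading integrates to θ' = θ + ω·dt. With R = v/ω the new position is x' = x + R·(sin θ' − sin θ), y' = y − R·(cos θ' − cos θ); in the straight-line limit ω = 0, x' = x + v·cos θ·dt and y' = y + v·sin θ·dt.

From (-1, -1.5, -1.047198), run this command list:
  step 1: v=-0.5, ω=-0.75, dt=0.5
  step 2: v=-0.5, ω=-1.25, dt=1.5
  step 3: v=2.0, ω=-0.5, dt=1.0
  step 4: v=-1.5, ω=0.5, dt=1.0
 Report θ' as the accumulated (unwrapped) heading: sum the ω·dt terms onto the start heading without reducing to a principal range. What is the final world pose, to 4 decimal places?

step 1: θ'=-1.4222 (R=0.6667) → pose (-1.0820, -1.2654, -1.4222)
step 2: θ'=-3.2972 (R=0.4000) → pose (-0.6244, -0.8110, -3.2972)
step 3: θ'=-3.7972 (R=-4.0000) → pose (-2.4430, -0.0300, -3.7972)
step 4: θ'=-3.2972 (R=-3.0000) → pose (-1.0790, -0.6157, -3.2972)

(-1.0790, -0.6157, -3.2972)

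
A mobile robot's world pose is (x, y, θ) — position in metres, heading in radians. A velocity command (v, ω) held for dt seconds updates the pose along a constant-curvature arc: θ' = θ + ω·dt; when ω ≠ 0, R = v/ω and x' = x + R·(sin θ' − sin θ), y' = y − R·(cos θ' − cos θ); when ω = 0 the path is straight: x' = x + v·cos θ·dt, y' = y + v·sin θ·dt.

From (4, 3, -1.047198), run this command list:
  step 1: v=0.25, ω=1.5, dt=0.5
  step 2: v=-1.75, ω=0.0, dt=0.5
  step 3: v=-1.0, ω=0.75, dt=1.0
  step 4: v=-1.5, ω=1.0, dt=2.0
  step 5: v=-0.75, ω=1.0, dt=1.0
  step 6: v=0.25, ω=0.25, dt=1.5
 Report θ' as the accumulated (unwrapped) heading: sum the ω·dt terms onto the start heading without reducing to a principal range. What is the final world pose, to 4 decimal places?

(2.3669, 0.2842, 3.8278)

step 1: θ'=-0.2972 (R=0.1667) → pose (4.0955, 2.9240, -0.2972)
step 2: θ'=-0.2972 (straight) → pose (3.2589, 3.1802, -0.2972)
step 3: θ'=0.4528 (R=-1.3333) → pose (2.2851, 3.1043, 0.4528)
step 4: θ'=2.4528 (R=-1.5000) → pose (1.9879, 0.5974, 2.4528)
step 5: θ'=3.4528 (R=-0.7500) → pose (2.6943, 0.4625, 3.4528)
step 6: θ'=3.8278 (R=1.0000) → pose (2.3669, 0.2842, 3.8278)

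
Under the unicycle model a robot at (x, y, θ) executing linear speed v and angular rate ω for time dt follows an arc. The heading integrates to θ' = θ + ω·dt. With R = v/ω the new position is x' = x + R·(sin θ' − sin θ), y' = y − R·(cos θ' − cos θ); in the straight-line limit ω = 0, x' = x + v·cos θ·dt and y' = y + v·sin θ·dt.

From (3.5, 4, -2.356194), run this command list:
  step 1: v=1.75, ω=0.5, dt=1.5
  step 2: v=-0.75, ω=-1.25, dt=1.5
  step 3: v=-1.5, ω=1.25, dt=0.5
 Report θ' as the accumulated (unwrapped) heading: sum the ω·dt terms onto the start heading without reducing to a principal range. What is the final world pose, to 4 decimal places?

step 1: θ'=-1.6062 (R=3.5000) → pose (2.4771, 1.6490, -1.6062)
step 2: θ'=-3.4812 (R=0.6000) → pose (3.2766, 2.1935, -3.4812)
step 3: θ'=-2.8562 (R=-1.2000) → pose (4.0141, 2.1735, -2.8562)

(4.0141, 2.1735, -2.8562)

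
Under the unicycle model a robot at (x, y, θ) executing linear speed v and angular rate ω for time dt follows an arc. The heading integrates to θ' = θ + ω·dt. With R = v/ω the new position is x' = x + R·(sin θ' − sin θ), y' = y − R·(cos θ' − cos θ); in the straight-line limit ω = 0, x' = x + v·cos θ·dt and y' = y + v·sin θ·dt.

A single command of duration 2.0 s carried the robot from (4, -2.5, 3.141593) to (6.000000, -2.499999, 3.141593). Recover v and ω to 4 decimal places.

Δθ = 3.141593 − 3.141593 = 0.000000
ω = Δθ/dt = 0.000000/2.0 = 0.0000
ω = 0 → v = (Δx·cos θ + Δy·sin θ)/dt = -1.0000

v = -1.0000, ω = 0.0000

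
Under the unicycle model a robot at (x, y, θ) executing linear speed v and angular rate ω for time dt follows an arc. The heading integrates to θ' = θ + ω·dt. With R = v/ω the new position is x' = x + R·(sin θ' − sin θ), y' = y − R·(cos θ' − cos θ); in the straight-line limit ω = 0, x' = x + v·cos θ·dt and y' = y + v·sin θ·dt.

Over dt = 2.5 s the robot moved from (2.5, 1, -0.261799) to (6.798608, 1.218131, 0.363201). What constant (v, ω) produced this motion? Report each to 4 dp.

Δθ = 0.363201 − -0.261799 = 0.625000
ω = Δθ/dt = 0.625000/2.5 = 0.2500
R = Δx/(sin θ' − sin θ) = 7.0000
v = R·ω = 7.0000·0.2500 = 1.7500

v = 1.7500, ω = 0.2500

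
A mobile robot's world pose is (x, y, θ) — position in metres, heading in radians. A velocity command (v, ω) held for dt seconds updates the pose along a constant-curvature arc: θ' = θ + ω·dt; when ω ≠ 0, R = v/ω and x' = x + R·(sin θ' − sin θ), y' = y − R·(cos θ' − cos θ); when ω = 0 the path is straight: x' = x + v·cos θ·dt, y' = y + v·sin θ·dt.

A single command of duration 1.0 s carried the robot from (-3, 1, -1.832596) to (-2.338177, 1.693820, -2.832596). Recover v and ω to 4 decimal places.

v = -1.0000, ω = -1.0000

Δθ = -2.832596 − -1.832596 = -1.000000
ω = Δθ/dt = -1.000000/1.0 = -1.0000
R = −Δy/(cos θ' − cos θ) = 1.0000
v = R·ω = 1.0000·-1.0000 = -1.0000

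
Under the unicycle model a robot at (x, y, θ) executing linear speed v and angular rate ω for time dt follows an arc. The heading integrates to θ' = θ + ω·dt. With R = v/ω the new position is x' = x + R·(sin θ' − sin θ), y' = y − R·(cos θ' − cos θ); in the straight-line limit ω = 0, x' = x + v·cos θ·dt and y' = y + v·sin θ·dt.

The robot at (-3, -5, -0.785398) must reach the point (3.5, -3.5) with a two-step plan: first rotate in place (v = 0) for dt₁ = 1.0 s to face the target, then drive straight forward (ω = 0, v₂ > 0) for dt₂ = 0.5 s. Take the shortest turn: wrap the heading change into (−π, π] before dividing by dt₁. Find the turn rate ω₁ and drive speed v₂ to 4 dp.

heading to target = atan2(-3.5−-5, 3.5−-3) = 0.2268
Δθ = wrap(0.2268 − -0.7854) = 1.0122; ω₁ = Δθ/dt₁ = 1.0122
distance = √((3.5−-3)² + (-3.5−-5)²) = 6.6708; v₂ = distance/dt₂ = 13.3417

ω₁ = 1.0122, v₂ = 13.3417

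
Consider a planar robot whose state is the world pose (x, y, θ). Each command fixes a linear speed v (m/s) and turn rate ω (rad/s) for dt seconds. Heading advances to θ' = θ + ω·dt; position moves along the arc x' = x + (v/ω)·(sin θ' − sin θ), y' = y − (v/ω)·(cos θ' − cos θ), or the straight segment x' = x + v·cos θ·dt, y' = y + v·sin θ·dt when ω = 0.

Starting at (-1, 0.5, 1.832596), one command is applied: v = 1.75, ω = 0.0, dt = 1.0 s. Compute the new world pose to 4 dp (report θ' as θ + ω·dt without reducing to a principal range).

θ' = 1.8326 + 0.0·1.0 = 1.8326
ω = 0 → straight: x' = -1 + 1.75·cos(1.8326)·1.0 = -1.4529
y' = 0.5 + 1.75·sin(1.8326)·1.0 = 2.1904

(-1.4529, 2.1904, 1.8326)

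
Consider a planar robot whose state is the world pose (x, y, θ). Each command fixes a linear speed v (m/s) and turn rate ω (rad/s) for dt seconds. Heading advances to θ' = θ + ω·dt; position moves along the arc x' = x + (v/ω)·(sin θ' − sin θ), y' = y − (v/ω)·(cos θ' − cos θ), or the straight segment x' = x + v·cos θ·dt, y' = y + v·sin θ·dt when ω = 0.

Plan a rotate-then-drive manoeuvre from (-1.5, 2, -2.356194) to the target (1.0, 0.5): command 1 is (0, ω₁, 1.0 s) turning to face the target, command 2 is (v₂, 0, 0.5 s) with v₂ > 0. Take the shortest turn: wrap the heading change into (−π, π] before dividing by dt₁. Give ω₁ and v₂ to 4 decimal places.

heading to target = atan2(0.5−2, 1−-1.5) = -0.5404
Δθ = wrap(-0.5404 − -2.3562) = 1.8158; ω₁ = Δθ/dt₁ = 1.8158
distance = √((1−-1.5)² + (0.5−2)²) = 2.9155; v₂ = distance/dt₂ = 5.8310

ω₁ = 1.8158, v₂ = 5.8310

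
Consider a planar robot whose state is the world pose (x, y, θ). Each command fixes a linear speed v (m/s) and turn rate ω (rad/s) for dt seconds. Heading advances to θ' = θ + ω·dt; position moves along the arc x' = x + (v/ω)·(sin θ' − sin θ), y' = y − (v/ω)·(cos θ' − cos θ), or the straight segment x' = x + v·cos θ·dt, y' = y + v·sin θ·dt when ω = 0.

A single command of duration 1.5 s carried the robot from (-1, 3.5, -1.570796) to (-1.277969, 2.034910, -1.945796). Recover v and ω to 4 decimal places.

Δθ = -1.945796 − -1.570796 = -0.375000
ω = Δθ/dt = -0.375000/1.5 = -0.2500
R = −Δy/(cos θ' − cos θ) = -4.0000
v = R·ω = -4.0000·-0.2500 = 1.0000

v = 1.0000, ω = -0.2500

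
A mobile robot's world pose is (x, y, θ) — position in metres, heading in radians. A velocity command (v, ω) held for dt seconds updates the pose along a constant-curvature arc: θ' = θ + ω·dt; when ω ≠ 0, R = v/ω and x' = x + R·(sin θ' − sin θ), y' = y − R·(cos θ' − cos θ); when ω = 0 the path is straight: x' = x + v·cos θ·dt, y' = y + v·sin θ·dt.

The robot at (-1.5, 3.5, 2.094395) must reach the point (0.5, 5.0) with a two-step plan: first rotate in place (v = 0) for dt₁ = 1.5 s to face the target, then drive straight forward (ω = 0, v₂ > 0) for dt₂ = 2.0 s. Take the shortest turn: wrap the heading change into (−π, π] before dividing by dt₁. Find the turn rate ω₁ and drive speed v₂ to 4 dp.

ω₁ = -0.9673, v₂ = 1.2500

heading to target = atan2(5−3.5, 0.5−-1.5) = 0.6435
Δθ = wrap(0.6435 − 2.0944) = -1.4509; ω₁ = Δθ/dt₁ = -0.9673
distance = √((0.5−-1.5)² + (5−3.5)²) = 2.5000; v₂ = distance/dt₂ = 1.2500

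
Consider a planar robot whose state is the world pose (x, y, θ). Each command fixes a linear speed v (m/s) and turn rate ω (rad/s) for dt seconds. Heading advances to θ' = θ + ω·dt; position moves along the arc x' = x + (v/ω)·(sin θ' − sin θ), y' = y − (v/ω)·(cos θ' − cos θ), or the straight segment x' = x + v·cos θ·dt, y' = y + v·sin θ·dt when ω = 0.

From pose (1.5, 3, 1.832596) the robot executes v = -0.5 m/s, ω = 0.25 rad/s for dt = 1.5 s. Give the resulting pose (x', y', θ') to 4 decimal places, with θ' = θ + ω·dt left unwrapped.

(1.8238, 2.3284, 2.2076)

θ' = 1.8326 + 0.25·1.5 = 2.2076
R = v/ω = -0.5/0.25 = -2.0000
x' = 1.5 + -2.0000·(sin 2.2076 − sin 1.8326) = 1.8238
y' = 3 − -2.0000·(cos 2.2076 − cos 1.8326) = 2.3284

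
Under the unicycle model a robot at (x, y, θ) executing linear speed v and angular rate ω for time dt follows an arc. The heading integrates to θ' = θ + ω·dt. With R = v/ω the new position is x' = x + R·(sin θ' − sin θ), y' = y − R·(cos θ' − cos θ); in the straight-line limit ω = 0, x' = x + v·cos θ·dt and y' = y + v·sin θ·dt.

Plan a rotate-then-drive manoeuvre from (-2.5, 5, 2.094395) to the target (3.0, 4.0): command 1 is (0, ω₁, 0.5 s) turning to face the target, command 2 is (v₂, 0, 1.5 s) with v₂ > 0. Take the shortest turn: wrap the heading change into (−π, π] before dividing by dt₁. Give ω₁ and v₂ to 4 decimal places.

heading to target = atan2(4−5, 3−-2.5) = -0.1799
Δθ = wrap(-0.1799 − 2.0944) = -2.2742; ω₁ = Δθ/dt₁ = -4.5485
distance = √((3−-2.5)² + (4−5)²) = 5.5902; v₂ = distance/dt₂ = 3.7268

ω₁ = -4.5485, v₂ = 3.7268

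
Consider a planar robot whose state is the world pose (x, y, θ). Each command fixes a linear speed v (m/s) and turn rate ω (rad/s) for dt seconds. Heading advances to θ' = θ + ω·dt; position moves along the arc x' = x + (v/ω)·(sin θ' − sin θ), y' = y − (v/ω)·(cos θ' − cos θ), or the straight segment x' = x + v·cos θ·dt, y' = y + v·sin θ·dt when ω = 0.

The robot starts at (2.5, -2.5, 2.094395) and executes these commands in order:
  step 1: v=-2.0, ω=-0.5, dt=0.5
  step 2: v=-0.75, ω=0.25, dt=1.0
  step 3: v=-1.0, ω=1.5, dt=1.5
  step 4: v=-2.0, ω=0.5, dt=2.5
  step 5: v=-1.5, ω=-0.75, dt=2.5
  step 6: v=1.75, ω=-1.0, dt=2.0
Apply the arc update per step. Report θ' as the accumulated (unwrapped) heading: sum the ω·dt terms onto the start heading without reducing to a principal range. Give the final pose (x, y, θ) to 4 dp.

step 1: θ'=1.8444 (R=4.0000) → pose (2.8871, -3.4192, 1.8444)
step 2: θ'=2.0944 (R=-3.0000) → pose (3.1775, -4.1086, 2.0944)
step 3: θ'=4.3444 (R=-0.6667) → pose (4.3768, -4.0151, 4.3444)
step 4: θ'=5.5944 (R=-4.0000) → pose (3.1871, 0.5119, 5.5944)
step 5: θ'=3.7194 (R=2.0000) → pose (3.3659, 3.7313, 3.7194)
step 6: θ'=1.7194 (R=-1.7500) → pose (0.6794, 4.9381, 1.7194)

(0.6794, 4.9381, 1.7194)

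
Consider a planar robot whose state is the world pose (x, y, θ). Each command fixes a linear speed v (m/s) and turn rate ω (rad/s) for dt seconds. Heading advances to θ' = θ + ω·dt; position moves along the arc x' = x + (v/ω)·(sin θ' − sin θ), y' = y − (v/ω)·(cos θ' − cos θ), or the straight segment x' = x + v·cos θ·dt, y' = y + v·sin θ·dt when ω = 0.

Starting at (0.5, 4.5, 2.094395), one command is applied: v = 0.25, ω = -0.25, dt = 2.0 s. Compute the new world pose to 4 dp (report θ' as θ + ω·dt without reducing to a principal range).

(0.3663, 4.9764, 1.5944)

θ' = 2.0944 + -0.25·2.0 = 1.5944
R = v/ω = 0.25/-0.25 = -1.0000
x' = 0.5 + -1.0000·(sin 1.5944 − sin 2.0944) = 0.3663
y' = 4.5 − -1.0000·(cos 1.5944 − cos 2.0944) = 4.9764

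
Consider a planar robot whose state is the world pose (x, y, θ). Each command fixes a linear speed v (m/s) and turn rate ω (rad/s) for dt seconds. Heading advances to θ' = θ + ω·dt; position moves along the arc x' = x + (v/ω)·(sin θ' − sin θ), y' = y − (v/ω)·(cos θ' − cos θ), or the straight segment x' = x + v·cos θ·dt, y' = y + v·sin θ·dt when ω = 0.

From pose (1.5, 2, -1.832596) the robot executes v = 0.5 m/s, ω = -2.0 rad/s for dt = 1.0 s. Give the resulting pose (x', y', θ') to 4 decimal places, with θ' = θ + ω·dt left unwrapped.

(1.0992, 1.8721, -3.8326)

θ' = -1.8326 + -2.0·1.0 = -3.8326
R = v/ω = 0.5/-2.0 = -0.2500
x' = 1.5 + -0.2500·(sin -3.8326 − sin -1.8326) = 1.0992
y' = 2 − -0.2500·(cos -3.8326 − cos -1.8326) = 1.8721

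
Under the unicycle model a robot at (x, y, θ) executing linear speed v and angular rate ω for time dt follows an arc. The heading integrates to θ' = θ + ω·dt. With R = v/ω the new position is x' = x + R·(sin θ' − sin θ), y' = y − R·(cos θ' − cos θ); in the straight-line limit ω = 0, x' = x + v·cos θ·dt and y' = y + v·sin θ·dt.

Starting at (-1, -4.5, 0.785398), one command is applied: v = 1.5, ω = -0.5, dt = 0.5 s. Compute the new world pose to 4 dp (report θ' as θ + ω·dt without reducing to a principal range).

(-0.4092, -4.0411, 0.5354)

θ' = 0.7854 + -0.5·0.5 = 0.5354
R = v/ω = 1.5/-0.5 = -3.0000
x' = -1 + -3.0000·(sin 0.5354 − sin 0.7854) = -0.4092
y' = -4.5 − -3.0000·(cos 0.5354 − cos 0.7854) = -4.0411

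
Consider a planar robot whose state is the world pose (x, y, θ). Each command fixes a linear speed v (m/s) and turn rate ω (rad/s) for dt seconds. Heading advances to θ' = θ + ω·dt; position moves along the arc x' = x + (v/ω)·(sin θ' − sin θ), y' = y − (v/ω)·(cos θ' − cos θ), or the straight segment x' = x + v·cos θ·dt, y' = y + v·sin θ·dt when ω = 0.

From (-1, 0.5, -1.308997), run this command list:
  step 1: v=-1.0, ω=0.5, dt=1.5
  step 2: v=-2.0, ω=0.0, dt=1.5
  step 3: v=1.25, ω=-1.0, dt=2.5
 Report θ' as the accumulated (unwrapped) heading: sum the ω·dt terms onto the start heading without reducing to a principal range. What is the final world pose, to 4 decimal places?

step 1: θ'=-0.5590 (R=-2.0000) → pose (-1.8712, 1.6779, -0.5590)
step 2: θ'=-0.5590 (straight) → pose (-4.4145, 3.2689, -0.5590)
step 3: θ'=-3.0590 (R=-1.2500) → pose (-4.9743, 0.9635, -3.0590)

(-4.9743, 0.9635, -3.0590)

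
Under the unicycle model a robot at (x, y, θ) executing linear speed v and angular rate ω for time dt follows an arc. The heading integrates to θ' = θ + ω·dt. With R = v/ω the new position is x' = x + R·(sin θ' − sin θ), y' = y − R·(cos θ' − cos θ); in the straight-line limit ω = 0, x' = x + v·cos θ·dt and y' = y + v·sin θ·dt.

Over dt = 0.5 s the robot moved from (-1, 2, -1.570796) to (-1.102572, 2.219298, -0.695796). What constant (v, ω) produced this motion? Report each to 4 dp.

Δθ = -0.695796 − -1.570796 = 0.875000
ω = Δθ/dt = 0.875000/0.5 = 1.7500
R = −Δy/(cos θ' − cos θ) = -0.2857
v = R·ω = -0.2857·1.7500 = -0.5000

v = -0.5000, ω = 1.7500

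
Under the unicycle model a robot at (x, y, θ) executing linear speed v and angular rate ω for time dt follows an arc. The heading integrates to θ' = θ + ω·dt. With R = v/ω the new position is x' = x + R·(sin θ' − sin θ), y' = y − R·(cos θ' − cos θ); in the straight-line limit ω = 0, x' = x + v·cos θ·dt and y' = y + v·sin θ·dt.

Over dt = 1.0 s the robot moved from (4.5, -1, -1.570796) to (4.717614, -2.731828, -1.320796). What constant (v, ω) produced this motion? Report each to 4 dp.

v = 1.7500, ω = 0.2500

Δθ = -1.320796 − -1.570796 = 0.250000
ω = Δθ/dt = 0.250000/1.0 = 0.2500
R = −Δy/(cos θ' − cos θ) = 7.0000
v = R·ω = 7.0000·0.2500 = 1.7500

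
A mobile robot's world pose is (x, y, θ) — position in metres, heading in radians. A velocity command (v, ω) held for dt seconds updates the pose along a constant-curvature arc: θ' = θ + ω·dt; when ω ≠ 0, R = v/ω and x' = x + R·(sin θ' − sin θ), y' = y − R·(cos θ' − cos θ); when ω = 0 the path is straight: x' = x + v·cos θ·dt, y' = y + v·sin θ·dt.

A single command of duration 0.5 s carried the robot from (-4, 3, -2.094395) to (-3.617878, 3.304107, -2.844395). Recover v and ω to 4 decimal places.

v = -1.0000, ω = -1.5000

Δθ = -2.844395 − -2.094395 = -0.750000
ω = Δθ/dt = -0.750000/0.5 = -1.5000
R = Δx/(sin θ' − sin θ) = 0.6667
v = R·ω = 0.6667·-1.5000 = -1.0000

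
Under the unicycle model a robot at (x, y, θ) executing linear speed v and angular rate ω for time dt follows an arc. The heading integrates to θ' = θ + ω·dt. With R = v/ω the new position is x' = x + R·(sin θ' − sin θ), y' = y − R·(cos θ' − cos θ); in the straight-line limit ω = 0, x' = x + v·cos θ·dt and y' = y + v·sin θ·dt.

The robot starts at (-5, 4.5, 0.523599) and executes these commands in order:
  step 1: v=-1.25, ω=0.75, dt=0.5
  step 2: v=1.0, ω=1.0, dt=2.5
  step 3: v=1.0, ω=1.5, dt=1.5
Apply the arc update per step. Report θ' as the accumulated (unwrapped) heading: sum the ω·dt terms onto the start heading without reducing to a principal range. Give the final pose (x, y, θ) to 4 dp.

(-6.7332, 4.5027, 5.6486)

step 1: θ'=0.8986 (R=-1.6667) → pose (-5.4708, 4.0945, 0.8986)
step 2: θ'=3.3986 (R=1.0000) → pose (-6.5074, 5.6843, 3.3986)
step 3: θ'=5.6486 (R=0.6667) → pose (-6.7332, 4.5027, 5.6486)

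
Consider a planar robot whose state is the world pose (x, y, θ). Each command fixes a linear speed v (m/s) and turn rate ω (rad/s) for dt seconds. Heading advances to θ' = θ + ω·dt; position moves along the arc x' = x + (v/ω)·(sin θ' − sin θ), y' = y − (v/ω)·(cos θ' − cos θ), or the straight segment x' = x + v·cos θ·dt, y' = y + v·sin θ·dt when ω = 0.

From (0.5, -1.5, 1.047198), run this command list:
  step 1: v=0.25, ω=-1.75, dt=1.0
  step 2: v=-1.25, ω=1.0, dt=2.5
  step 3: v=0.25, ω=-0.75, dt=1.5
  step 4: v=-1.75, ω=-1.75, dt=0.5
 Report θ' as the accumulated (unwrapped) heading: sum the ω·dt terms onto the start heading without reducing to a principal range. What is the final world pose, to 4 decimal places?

step 1: θ'=-0.7028 (R=-0.1429) → pose (0.7161, -1.4624, -0.7028)
step 2: θ'=1.7972 (R=-1.2500) → pose (-1.3100, -2.6968, 1.7972)
step 3: θ'=0.6722 (R=-0.3333) → pose (-1.1927, -2.3612, 0.6722)
step 4: θ'=-0.2028 (R=1.0000) → pose (-2.0169, -2.5582, -0.2028)

(-2.0169, -2.5582, -0.2028)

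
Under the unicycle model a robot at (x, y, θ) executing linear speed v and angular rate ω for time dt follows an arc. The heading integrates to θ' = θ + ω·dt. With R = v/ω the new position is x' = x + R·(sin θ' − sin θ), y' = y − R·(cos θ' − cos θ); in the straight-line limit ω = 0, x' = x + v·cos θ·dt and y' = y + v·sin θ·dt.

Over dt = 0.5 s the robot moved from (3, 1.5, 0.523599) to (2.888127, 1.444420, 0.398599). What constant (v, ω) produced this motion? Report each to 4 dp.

Δθ = 0.398599 − 0.523599 = -0.125000
ω = Δθ/dt = -0.125000/0.5 = -0.2500
R = Δx/(sin θ' − sin θ) = 1.0000
v = R·ω = 1.0000·-0.2500 = -0.2500

v = -0.2500, ω = -0.2500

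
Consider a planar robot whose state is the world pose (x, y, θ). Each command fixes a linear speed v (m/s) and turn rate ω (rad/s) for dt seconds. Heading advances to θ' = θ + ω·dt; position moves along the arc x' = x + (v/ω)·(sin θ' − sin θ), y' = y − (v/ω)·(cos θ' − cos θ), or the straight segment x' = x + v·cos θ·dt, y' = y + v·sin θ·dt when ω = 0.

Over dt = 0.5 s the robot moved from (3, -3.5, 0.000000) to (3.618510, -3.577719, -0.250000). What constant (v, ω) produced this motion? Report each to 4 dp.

Δθ = -0.250000 − 0.000000 = -0.250000
ω = Δθ/dt = -0.250000/0.5 = -0.5000
R = Δx/(sin θ' − sin θ) = -2.5000
v = R·ω = -2.5000·-0.5000 = 1.2500

v = 1.2500, ω = -0.5000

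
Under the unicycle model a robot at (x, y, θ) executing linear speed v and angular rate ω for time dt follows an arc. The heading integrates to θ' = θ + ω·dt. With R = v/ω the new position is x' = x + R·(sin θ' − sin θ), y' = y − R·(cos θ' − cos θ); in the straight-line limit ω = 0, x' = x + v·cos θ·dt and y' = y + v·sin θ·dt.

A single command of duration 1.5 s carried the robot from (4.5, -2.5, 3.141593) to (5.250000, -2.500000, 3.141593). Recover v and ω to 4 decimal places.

v = -0.5000, ω = 0.0000

Δθ = 3.141593 − 3.141593 = 0.000000
ω = Δθ/dt = 0.000000/1.5 = 0.0000
ω = 0 → v = (Δx·cos θ + Δy·sin θ)/dt = -0.5000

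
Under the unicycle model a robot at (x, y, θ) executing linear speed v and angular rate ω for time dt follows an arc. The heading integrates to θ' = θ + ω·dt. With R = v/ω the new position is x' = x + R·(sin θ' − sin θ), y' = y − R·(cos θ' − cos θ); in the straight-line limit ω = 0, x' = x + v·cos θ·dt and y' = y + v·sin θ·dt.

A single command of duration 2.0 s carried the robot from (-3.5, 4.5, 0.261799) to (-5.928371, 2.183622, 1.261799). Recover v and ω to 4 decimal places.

Δθ = 1.261799 − 0.261799 = 1.000000
ω = Δθ/dt = 1.000000/2.0 = 0.5000
R = Δx/(sin θ' − sin θ) = -3.5000
v = R·ω = -3.5000·0.5000 = -1.7500

v = -1.7500, ω = 0.5000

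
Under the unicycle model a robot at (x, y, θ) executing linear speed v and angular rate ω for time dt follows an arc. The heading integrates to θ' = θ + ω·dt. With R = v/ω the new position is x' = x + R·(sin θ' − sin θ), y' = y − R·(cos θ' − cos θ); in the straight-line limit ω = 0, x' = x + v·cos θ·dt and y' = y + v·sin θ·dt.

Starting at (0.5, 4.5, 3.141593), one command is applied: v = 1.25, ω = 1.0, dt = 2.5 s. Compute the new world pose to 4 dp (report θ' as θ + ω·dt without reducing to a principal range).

(-0.2481, 2.2486, 5.6416)

θ' = 3.1416 + 1.0·2.5 = 5.6416
R = v/ω = 1.25/1.0 = 1.2500
x' = 0.5 + 1.2500·(sin 5.6416 − sin 3.1416) = -0.2481
y' = 4.5 − 1.2500·(cos 5.6416 − cos 3.1416) = 2.2486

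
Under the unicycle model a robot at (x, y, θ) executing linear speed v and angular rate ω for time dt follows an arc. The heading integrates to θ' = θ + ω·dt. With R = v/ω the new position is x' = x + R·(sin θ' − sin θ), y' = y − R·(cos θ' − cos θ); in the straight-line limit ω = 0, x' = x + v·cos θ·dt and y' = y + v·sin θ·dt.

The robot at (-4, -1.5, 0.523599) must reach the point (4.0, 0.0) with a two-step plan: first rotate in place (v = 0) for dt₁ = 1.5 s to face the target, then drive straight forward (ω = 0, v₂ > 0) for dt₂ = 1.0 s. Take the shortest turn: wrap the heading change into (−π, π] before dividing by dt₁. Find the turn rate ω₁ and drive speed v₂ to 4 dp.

ω₁ = -0.2255, v₂ = 8.1394

heading to target = atan2(0−-1.5, 4−-4) = 0.1853
Δθ = wrap(0.1853 − 0.5236) = -0.3383; ω₁ = Δθ/dt₁ = -0.2255
distance = √((4−-4)² + (0−-1.5)²) = 8.1394; v₂ = distance/dt₂ = 8.1394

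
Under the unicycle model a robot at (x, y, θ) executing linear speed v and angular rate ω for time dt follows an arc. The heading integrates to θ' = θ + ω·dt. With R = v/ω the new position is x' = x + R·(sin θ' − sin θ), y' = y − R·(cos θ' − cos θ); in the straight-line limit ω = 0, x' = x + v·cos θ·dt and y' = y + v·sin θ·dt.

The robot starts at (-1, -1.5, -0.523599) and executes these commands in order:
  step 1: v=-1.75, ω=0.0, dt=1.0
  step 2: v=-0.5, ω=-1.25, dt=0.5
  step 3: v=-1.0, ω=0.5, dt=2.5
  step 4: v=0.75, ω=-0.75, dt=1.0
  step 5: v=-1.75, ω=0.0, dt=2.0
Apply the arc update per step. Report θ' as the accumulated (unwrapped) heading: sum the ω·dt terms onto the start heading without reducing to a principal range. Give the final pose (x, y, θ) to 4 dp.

(-6.7912, 2.6440, -0.6486)

step 1: θ'=-0.5236 (straight) → pose (-2.5155, -0.6250, -0.5236)
step 2: θ'=-1.1486 (R=0.4000) → pose (-2.6804, -0.4425, -1.1486)
step 3: θ'=0.1014 (R=-2.0000) → pose (-4.7073, 0.7277, 0.1014)
step 4: θ'=-0.6486 (R=-1.0000) → pose (-4.0020, 0.5298, -0.6486)
step 5: θ'=-0.6486 (straight) → pose (-6.7912, 2.6440, -0.6486)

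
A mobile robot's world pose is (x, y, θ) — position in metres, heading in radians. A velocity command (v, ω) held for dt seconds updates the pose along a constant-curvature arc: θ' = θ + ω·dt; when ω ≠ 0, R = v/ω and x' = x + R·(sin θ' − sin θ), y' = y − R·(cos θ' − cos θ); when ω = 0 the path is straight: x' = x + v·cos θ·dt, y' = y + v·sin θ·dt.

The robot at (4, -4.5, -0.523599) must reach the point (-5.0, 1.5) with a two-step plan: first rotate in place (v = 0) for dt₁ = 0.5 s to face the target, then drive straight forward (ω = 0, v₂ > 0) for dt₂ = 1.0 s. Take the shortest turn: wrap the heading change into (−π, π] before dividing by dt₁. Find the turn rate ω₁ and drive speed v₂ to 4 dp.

ω₁ = 6.1544, v₂ = 10.8167

heading to target = atan2(1.5−-4.5, -5−4) = 2.5536
Δθ = wrap(2.5536 − -0.5236) = 3.0772; ω₁ = Δθ/dt₁ = 6.1544
distance = √((-5−4)² + (1.5−-4.5)²) = 10.8167; v₂ = distance/dt₂ = 10.8167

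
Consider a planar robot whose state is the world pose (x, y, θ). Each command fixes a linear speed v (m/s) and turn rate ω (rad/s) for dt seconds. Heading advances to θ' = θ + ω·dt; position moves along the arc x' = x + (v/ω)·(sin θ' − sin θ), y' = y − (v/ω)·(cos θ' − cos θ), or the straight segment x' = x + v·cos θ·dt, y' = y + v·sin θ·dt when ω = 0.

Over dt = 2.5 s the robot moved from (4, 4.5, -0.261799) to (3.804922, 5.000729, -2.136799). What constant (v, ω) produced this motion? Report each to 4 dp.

v = -0.2500, ω = -0.7500

Δθ = -2.136799 − -0.261799 = -1.875000
ω = Δθ/dt = -1.875000/2.5 = -0.7500
R = −Δy/(cos θ' − cos θ) = 0.3333
v = R·ω = 0.3333·-0.7500 = -0.2500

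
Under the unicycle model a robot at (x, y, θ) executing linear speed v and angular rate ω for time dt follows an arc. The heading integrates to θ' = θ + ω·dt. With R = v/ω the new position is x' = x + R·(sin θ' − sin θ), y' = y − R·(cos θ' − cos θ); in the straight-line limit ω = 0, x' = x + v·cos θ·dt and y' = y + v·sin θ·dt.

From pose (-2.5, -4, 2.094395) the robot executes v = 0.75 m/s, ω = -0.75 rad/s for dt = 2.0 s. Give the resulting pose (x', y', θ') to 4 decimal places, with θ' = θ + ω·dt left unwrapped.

(-2.1940, -2.6715, 0.5944)

θ' = 2.0944 + -0.75·2.0 = 0.5944
R = v/ω = 0.75/-0.75 = -1.0000
x' = -2.5 + -1.0000·(sin 0.5944 − sin 2.0944) = -2.1940
y' = -4 − -1.0000·(cos 0.5944 − cos 2.0944) = -2.6715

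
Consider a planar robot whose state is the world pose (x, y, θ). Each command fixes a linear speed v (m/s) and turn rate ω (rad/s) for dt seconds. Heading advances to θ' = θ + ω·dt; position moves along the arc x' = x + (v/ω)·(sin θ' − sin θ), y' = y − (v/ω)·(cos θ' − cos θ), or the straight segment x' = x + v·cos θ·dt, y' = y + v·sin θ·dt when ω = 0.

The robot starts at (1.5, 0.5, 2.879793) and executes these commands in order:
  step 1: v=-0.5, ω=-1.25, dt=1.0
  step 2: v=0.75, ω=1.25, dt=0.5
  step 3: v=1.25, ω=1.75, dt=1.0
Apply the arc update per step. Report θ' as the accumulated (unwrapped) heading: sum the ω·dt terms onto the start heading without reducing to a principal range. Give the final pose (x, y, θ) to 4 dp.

(0.5654, 0.4939, 4.0048)

step 1: θ'=1.6298 (R=0.4000) → pose (1.7958, 0.1372, 1.6298)
step 2: θ'=2.2548 (R=0.6000) → pose (1.6619, 0.4810, 2.2548)
step 3: θ'=4.0048 (R=0.7143) → pose (0.5654, 0.4939, 4.0048)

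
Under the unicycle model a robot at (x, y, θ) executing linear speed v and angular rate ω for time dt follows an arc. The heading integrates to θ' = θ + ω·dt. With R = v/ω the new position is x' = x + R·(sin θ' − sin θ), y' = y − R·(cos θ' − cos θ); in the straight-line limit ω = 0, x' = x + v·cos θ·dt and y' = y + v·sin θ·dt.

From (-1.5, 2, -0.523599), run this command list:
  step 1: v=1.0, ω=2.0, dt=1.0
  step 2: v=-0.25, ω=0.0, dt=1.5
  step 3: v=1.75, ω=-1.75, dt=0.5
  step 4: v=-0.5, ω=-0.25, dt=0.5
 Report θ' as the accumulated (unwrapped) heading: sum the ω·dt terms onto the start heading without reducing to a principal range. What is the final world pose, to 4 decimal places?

(-0.5723, 2.6146, 0.4764)

step 1: θ'=1.4764 (R=0.5000) → pose (-0.7522, 2.3859, 1.4764)
step 2: θ'=1.4764 (straight) → pose (-0.7876, 2.0126, 1.4764)
step 3: θ'=0.6014 (R=-1.0000) → pose (-0.3578, 2.7428, 0.6014)
step 4: θ'=0.4764 (R=2.0000) → pose (-0.5723, 2.6146, 0.4764)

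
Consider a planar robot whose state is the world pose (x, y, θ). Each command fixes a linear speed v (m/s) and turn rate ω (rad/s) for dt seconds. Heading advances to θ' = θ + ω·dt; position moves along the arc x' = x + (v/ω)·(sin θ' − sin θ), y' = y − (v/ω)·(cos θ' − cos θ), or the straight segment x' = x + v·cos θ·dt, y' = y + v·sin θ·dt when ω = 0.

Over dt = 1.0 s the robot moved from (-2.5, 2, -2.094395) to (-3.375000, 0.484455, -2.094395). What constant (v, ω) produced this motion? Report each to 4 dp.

Δθ = -2.094395 − -2.094395 = 0.000000
ω = Δθ/dt = 0.000000/1.0 = 0.0000
ω = 0 → v = (Δx·cos θ + Δy·sin θ)/dt = 1.7500

v = 1.7500, ω = 0.0000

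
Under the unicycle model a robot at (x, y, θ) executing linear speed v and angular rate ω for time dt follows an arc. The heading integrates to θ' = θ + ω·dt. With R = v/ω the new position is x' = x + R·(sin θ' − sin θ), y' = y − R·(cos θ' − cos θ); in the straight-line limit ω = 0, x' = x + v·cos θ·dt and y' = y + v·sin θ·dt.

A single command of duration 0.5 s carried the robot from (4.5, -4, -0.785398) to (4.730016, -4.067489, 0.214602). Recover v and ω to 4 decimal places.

v = 0.5000, ω = 2.0000

Δθ = 0.214602 − -0.785398 = 1.000000
ω = Δθ/dt = 1.000000/0.5 = 2.0000
R = Δx/(sin θ' − sin θ) = 0.2500
v = R·ω = 0.2500·2.0000 = 0.5000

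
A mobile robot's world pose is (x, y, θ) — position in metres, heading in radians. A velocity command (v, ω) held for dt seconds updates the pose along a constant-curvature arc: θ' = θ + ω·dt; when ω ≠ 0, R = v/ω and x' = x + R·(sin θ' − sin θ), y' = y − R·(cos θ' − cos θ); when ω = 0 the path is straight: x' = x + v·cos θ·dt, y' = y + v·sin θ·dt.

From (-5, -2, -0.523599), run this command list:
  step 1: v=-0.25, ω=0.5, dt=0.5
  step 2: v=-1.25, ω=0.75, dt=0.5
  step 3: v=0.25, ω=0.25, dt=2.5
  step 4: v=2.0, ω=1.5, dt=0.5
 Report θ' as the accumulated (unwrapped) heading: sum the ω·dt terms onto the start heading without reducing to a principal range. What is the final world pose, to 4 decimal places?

step 1: θ'=-0.2736 (R=-0.5000) → pose (-5.1149, -1.9516, -0.2736)
step 2: θ'=0.1014 (R=-1.6667) → pose (-5.7339, -1.8982, 0.1014)
step 3: θ'=0.7264 (R=1.0000) → pose (-5.1710, -1.6509, 0.7264)
step 4: θ'=1.4764 (R=1.3333) → pose (-4.7292, -0.7798, 1.4764)

(-4.7292, -0.7798, 1.4764)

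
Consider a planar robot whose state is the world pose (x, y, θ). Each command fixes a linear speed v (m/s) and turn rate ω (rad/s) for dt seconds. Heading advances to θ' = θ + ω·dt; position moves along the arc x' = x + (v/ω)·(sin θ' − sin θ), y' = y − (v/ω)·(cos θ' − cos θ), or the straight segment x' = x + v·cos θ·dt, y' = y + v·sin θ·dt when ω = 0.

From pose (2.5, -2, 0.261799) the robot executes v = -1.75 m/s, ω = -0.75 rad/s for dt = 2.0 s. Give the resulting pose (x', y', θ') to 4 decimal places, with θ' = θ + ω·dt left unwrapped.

(-0.3094, -0.5080, -1.2382)

θ' = 0.2618 + -0.75·2.0 = -1.2382
R = v/ω = -1.75/-0.75 = 2.3333
x' = 2.5 + 2.3333·(sin -1.2382 − sin 0.2618) = -0.3094
y' = -2 − 2.3333·(cos -1.2382 − cos 0.2618) = -0.5080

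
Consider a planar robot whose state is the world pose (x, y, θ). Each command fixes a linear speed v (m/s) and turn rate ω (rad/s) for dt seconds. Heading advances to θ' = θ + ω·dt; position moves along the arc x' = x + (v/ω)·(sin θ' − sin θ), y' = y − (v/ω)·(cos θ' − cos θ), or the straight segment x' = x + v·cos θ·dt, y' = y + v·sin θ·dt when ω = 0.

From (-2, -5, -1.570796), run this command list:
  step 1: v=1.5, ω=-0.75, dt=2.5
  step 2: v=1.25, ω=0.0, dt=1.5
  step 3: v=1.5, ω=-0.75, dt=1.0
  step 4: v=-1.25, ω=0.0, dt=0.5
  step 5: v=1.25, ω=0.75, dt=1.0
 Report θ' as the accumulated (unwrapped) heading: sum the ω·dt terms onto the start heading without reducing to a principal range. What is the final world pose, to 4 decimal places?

step 1: θ'=-3.4458 (R=-2.0000) → pose (-4.5991, -6.9082, -3.4458)
step 2: θ'=-3.4458 (straight) → pose (-6.3880, -6.3465, -3.4458)
step 3: θ'=-4.1958 (R=-2.0000) → pose (-7.5279, -5.4262, -4.1958)
step 4: θ'=-4.1958 (straight) → pose (-7.2192, -5.9697, -4.1958)
step 5: θ'=-3.4458 (R=1.6667) → pose (-8.1692, -5.2027, -3.4458)

(-8.1692, -5.2027, -3.4458)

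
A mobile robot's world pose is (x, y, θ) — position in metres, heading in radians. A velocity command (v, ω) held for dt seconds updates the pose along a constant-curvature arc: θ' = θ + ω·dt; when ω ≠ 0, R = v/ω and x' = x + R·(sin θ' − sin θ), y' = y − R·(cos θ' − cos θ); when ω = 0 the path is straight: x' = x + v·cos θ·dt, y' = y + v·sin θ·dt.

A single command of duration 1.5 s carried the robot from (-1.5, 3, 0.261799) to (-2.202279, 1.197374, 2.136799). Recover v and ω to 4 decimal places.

v = -1.5000, ω = 1.2500

Δθ = 2.136799 − 0.261799 = 1.875000
ω = Δθ/dt = 1.875000/1.5 = 1.2500
R = −Δy/(cos θ' − cos θ) = -1.2000
v = R·ω = -1.2000·1.2500 = -1.5000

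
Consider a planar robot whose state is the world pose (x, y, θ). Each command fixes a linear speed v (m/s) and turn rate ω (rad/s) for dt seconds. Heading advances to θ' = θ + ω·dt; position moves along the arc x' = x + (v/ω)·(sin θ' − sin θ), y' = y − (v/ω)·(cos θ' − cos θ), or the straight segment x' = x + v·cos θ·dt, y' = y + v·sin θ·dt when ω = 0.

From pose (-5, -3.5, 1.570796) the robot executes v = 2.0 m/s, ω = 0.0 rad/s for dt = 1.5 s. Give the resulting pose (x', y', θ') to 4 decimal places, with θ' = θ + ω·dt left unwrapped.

θ' = 1.5708 + 0.0·1.5 = 1.5708
ω = 0 → straight: x' = -5 + 2.0·cos(1.5708)·1.5 = -5.0000
y' = -3.5 + 2.0·sin(1.5708)·1.5 = -0.5000

(-5.0000, -0.5000, 1.5708)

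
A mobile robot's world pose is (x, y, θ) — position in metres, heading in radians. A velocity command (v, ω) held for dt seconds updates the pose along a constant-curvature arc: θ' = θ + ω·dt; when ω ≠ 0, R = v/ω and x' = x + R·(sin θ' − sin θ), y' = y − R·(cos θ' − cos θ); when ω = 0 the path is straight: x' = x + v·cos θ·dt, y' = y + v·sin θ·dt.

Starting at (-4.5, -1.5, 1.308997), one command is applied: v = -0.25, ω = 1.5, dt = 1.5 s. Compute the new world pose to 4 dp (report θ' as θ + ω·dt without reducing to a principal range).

θ' = 1.3090 + 1.5·1.5 = 3.5590
R = v/ω = -0.25/1.5 = -0.1667
x' = -4.5 + -0.1667·(sin 3.5590 − sin 1.3090) = -4.2714
y' = -1.5 − -0.1667·(cos 3.5590 − cos 1.3090) = -1.6955

(-4.2714, -1.6955, 3.5590)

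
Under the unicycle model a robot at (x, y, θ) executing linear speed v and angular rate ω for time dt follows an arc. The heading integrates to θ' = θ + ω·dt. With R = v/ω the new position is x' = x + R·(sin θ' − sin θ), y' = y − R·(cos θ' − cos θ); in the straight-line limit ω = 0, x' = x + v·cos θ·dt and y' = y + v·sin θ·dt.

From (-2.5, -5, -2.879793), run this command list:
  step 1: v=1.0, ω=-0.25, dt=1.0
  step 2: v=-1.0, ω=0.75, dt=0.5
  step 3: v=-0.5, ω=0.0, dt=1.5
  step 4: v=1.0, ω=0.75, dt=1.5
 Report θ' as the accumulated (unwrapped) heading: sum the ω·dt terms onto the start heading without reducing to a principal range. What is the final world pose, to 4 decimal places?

(-3.1343, -5.9109, -1.6298)

step 1: θ'=-3.1298 (R=-4.0000) → pose (-3.4881, -5.1360, -3.1298)
step 2: θ'=-2.7548 (R=-1.3333) → pose (-3.0008, -5.0376, -2.7548)
step 3: θ'=-2.7548 (straight) → pose (-2.3063, -4.7547, -2.7548)
step 4: θ'=-1.6298 (R=1.3333) → pose (-3.1343, -5.9109, -1.6298)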